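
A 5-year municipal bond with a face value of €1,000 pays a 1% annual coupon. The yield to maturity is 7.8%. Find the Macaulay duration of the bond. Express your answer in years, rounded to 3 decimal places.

4.881 years

Periodic yield y = 0.078. Discount each cash flow and weight by its year:
  t   CF        PV=CF/(1+0.078)^t    t·PV
  1        10.00         9.2764         9.2764
  2        10.00         8.6052        17.2105
  3        10.00         7.9826        23.9478
  4        10.00         7.4050        29.6200
  5     1,010.00       693.7893     3,468.9463
  Σ                    727.0585     3,549.0009
Price P = Σ PV = 727.0585.
Macaulay duration = Σ(t·PV) / P = 3,549.0009 / 727.0585 = 4.88131 years.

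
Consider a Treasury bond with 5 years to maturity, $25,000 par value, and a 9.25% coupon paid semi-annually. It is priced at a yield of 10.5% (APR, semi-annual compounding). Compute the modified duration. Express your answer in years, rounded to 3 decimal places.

3.885 years

Periodic yield y = 0.0525. First find Macaulay duration:
  t   CF        PV=CF/(1+0.0525)^t    t·PV
  1     1,156.25     1,098.5748     1,098.5748
  2     1,156.25     1,043.7766     2,087.5531
  3     1,156.25       991.7117     2,975.1351
  4     1,156.25       942.2439     3,768.9755
  5     1,156.25       895.2436     4,476.2180
  6     1,156.25       850.5877     5,103.5264
  7     1,156.25       808.1594     5,657.1156
  8     1,156.25       767.8474     6,142.7791
  9     1,156.25       729.5462     6,565.9159
  10   26,156.25    15,680.3024   156,803.0242
  Σ                 23,807.9937   194,678.8178
P = 23,807.9937; Macaulay duration = 194,678.8178 / 23,807.9937 = 8.17704 half-year periods = 4.08852 years.
Modified duration = D_Mac / (1 + y) = 4.08852 / 1.0525 = 3.88458 years.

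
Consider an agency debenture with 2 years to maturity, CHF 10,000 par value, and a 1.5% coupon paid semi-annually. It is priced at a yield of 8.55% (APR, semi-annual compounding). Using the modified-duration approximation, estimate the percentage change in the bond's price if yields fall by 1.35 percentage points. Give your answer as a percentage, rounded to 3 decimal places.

+2.558%

Periodic yield y = 0.04275. Modified duration first:
  t   CF        PV=CF/(1+0.04275)^t    t·PV
  1        75.00        71.9252        71.9252
  2        75.00        68.9765       137.9529
  3        75.00        66.1486       198.4458
  4    10,075.00     8,521.6611    34,086.6446
  Σ                  8,728.7114    34,494.9685
P = 8,728.7114; D_Mac = 3.95190 half-year periods = 1.97595 yrs; D_mod = 1.97595/(1+0.04275) = 1.89494 yrs.
ΔP/P ≈ -D_mod · Δy = -1.89494 × (-0.0135) = +0.025582 = +2.5582%.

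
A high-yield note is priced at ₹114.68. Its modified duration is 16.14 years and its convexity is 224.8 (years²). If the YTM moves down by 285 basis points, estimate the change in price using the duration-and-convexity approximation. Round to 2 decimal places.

+₹63.22

Duration effect: -D_mod·Δy = -16.14 × (-0.0285) = +0.459990
Convexity effect: ½·C·(Δy)² = 0.5 × 224.8 × (-0.0285)² = +0.0912969
ΔP/P ≈ +0.459990 + 0.0912969 = +0.5512869
ΔP ≈ 114.68 × (+0.5512869) = +63.221581692.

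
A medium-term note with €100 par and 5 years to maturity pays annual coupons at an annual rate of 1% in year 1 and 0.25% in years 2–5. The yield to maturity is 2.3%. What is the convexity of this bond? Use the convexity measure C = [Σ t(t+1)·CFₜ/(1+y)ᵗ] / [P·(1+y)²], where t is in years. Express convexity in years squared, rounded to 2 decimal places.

28.25

With y = 0.023:
  t   CF        PV=CF/(1+0.023)^t    t·PV        t(t+1)·PV
  1         1.00         0.9775         0.9775           1.9550
  2         0.25         0.2389         0.4778           1.4333
  3         0.25         0.2335         0.7005           2.8022
  4         0.25         0.2283         0.9131           4.5653
  5       100.25        89.4759       447.3796       2,684.2778
  Σ                     91.1541       450.4485       2,695.0336
P = 91.1541.
Convexity = Σ t(t+1)·PV / [P·(1+y)²] = 2,695.0336 / (91.1541 × 1.046529) = 28.25119.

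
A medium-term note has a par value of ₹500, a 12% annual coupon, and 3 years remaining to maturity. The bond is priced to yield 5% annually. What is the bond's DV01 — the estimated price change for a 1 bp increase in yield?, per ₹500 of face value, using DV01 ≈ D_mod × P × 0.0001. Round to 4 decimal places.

Periodic yield y = 0.05.
  t   CF        PV=CF/(1+0.05)^t    t·PV
  1        60.00        57.1429        57.1429
  2        60.00        54.4218       108.8435
  3       560.00       483.7491     1,451.2472
  Σ                    595.3137     1,617.2336
P = 595.3137; D_Mac = 2.71661 yrs; D_mod = 2.58725 yrs.
DV01 ≈ 2.58725 × 595.3137 × 0.0001 = 0.154022.

₹0.1540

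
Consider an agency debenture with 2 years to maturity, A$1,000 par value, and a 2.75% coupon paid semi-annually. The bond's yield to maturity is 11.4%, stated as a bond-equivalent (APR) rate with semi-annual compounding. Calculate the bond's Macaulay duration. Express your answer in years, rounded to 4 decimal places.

1.9557 years

Periodic yield y = 0.057. Discount each cash flow and weight by its period:
  t   CF        PV=CF/(1+0.057)^t    t·PV
  1        13.75        13.0085        13.0085
  2        13.75        12.3070        24.6140
  3        13.75        11.6433        34.9300
  4     1,013.75       812.1400     3,248.5601
  Σ                    849.0989     3,321.1127
Price P = Σ PV = 849.0989.
Macaulay duration = Σ(t·PV) / P = 3,321.1127 / 849.0989 = 3.91134 half-year periods.
In years: 3.91134 / 2 = 1.95567 years.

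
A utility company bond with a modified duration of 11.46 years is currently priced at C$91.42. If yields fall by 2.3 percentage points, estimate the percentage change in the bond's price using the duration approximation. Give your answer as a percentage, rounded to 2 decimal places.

Duration approximation: ΔP/P ≈ -D_mod · Δy = -11.46 × (-0.023) = +0.263580.
As a percentage: +26.3580%.

+26.36%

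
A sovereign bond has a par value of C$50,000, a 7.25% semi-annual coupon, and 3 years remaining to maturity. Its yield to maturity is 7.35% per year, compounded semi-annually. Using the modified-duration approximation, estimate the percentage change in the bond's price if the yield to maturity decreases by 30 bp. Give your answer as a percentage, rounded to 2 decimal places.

Periodic yield y = 0.03675. Modified duration first:
  t   CF        PV=CF/(1+0.03675)^t    t·PV
  1     1,812.50     1,748.2517     1,748.2517
  2     1,812.50     1,686.2809     3,372.5618
  3     1,812.50     1,626.5068     4,879.5204
  4     1,812.50     1,568.8515     6,275.4060
  5     1,812.50     1,513.2399     7,566.1997
  6    51,812.50    41,724.4176   250,346.5058
  Σ                 49,867.5485   274,188.4455
P = 49,867.5485; D_Mac = 5.49833 half-year periods = 2.74917 yrs; D_mod = 2.74917/(1+0.03675) = 2.65172 yrs.
ΔP/P ≈ -D_mod · Δy = -2.65172 × (-0.003) = +0.007955 = +0.7955%.

+0.80%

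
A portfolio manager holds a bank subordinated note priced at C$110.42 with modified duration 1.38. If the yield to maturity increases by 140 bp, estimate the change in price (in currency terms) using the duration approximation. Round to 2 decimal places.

-C$2.13

Duration approximation: ΔP/P ≈ -D_mod · Δy = -1.38 × (+0.014) = -0.019320.
ΔP ≈ 110.42 × (-0.019320) = -2.1333144.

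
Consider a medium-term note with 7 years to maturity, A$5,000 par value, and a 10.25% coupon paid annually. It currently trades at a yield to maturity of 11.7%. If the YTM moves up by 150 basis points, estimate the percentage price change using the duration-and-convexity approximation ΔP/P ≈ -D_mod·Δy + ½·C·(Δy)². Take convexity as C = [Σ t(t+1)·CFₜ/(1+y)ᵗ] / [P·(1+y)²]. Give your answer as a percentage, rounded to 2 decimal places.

With y = 0.117:
  t   CF        PV=CF/(1+0.117)^t    t·PV        t(t+1)·PV
  1       512.50       458.8183       458.8183         917.6365
  2       512.50       410.7594       821.5188       2,464.5565
  3       512.50       367.7345     1,103.2034       4,412.8137
  4       512.50       329.2162     1,316.8647       6,584.3237
  5       512.50       294.7325     1,473.6624       8,841.9745
  6       512.50       263.8608     1,583.1646      11,082.1525
  7     5,512.50     2,540.8346    17,785.8420     142,286.7362
  Σ                  4,665.9562    24,543.0743     176,590.1937
P = 4,665.9562; D_Mac = 5.26003 yrs; D_mod = 4.70907 yrs; C = 30.33329.
Duration effect: -4.70907 × (+0.015) = -0.070636
Convexity effect: 0.5 × 30.33329 × (0.015)² = +0.0034125
ΔP/P ≈ -0.070636 + 0.0034125 = -0.067224 = -6.7224%.

-6.72%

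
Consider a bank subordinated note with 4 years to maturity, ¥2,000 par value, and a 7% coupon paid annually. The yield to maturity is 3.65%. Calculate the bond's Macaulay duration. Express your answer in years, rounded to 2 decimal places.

3.65 years

Periodic yield y = 0.0365. Discount each cash flow and weight by its year:
  t   CF        PV=CF/(1+0.0365)^t    t·PV
  1       140.00       135.0699       135.0699
  2       140.00       130.3135       260.6270
  3       140.00       125.7246       377.1737
  4     2,140.00     1,854.1145     7,416.4580
  Σ                  2,245.2225     8,189.3286
Price P = Σ PV = 2,245.2225.
Macaulay duration = Σ(t·PV) / P = 8,189.3286 / 2,245.2225 = 3.64745 years.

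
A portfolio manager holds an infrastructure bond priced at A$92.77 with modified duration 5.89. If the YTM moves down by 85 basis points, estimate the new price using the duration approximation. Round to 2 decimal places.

Duration approximation: ΔP/P ≈ -D_mod · Δy = -5.89 × (-0.0085) = +0.050065.
New price ≈ 92.77 × (1 + 0.050065) = 97.41453005.

A$97.41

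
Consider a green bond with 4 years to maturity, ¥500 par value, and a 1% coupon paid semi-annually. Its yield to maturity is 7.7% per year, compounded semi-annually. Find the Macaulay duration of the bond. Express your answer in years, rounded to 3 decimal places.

Periodic yield y = 0.0385. Discount each cash flow and weight by its period:
  t   CF        PV=CF/(1+0.0385)^t    t·PV
  1         2.50         2.4073         2.4073
  2         2.50         2.3181         4.6361
  3         2.50         2.2321         6.6964
  4         2.50         2.1494         8.5975
  5         2.50         2.0697        10.3485
  6         2.50         1.9930        11.9578
  7         2.50         1.9191        13.4336
  8       502.50       371.4361     2,971.4884
  Σ                    386.5247     3,029.5658
Price P = Σ PV = 386.5247.
Macaulay duration = Σ(t·PV) / P = 3,029.5658 / 386.5247 = 7.83796 half-year periods.
In years: 7.83796 / 2 = 3.91898 years.

3.919 years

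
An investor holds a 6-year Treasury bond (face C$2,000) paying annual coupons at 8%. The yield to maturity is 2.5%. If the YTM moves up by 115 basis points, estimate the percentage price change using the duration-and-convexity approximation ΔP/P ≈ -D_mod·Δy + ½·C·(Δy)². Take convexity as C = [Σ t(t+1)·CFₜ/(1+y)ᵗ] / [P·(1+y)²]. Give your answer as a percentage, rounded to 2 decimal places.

With y = 0.025:
  t   CF        PV=CF/(1+0.025)^t    t·PV        t(t+1)·PV
  1       160.00       156.0976       156.0976         312.1951
  2       160.00       152.2903       304.5806         913.7418
  3       160.00       148.5759       445.7277       1,782.9109
  4       160.00       144.9521       579.8084       2,899.0421
  5       160.00       141.4167       707.0834       4,242.5006
  6     2,160.00     1,862.5612    11,175.3674      78,227.5717
  Σ                  2,605.8938    13,368.6651      88,377.9621
P = 2,605.8938; D_Mac = 5.13016 yrs; D_mod = 5.00504 yrs; C = 32.28045.
Duration effect: -5.00504 × (+0.0115) = -0.057558
Convexity effect: 0.5 × 32.28045 × (0.0115)² = +0.0021345
ΔP/P ≈ -0.057558 + 0.0021345 = -0.055423 = -5.5423%.

-5.54%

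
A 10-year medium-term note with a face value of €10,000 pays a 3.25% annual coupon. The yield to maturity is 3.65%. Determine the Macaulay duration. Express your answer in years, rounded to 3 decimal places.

Periodic yield y = 0.0365. Discount each cash flow and weight by its year:
  t   CF        PV=CF/(1+0.0365)^t    t·PV
  1       325.00       313.5552       313.5552
  2       325.00       302.5135       605.0270
  3       325.00       291.8606       875.5817
  4       325.00       281.5828     1,126.3312
  5       325.00       271.6670     1,358.3348
  6       325.00       262.1003     1,572.6018
  7       325.00       252.8705     1,770.0937
  8       325.00       243.9658     1,951.7262
  9       325.00       235.3746     2,118.3714
  10   10,325.00     7,214.3465    72,143.4648
  Σ                  9,669.8368    83,835.0880
Price P = Σ PV = 9,669.8368.
Macaulay duration = Σ(t·PV) / P = 83,835.0880 / 9,669.8368 = 8.66975 years.

8.670 years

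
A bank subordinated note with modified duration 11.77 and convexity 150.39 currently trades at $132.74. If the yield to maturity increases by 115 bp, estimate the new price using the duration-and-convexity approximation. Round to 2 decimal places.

Duration effect: -D_mod·Δy = -11.77 × (+0.0115) = -0.135355
Convexity effect: ½·C·(Δy)² = 0.5 × 150.39 × (0.0115)² = +0.00994453875
ΔP/P ≈ -0.135355 + 0.00994453875 = -0.12541046125
New price ≈ 132.74 × (1 - 0.12541046125) = 116.093015373675.

$116.09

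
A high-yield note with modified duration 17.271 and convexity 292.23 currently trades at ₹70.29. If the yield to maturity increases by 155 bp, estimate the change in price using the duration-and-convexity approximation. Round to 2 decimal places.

-₹16.35

Duration effect: -D_mod·Δy = -17.271 × (+0.0155) = -0.2677005
Convexity effect: ½·C·(Δy)² = 0.5 × 292.23 × (0.0155)² = +0.03510412875
ΔP/P ≈ -0.2677005 + 0.03510412875 = -0.23259637125
ΔP ≈ 70.29 × (-0.23259637125) = -16.3491989351625.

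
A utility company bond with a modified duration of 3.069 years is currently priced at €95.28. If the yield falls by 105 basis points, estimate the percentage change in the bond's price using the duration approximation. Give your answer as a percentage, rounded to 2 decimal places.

+3.22%

Duration approximation: ΔP/P ≈ -D_mod · Δy = -3.069 × (-0.0105) = +0.0322245.
As a percentage: +3.22245%.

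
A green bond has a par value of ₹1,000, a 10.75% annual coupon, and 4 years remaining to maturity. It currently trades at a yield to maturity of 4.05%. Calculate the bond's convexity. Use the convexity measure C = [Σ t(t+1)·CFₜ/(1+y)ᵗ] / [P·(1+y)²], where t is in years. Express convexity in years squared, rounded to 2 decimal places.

15.49

With y = 0.0405:
  t   CF        PV=CF/(1+0.0405)^t    t·PV        t(t+1)·PV
  1       107.50       103.3157       103.3157         206.6314
  2       107.50        99.2943       198.5886         595.7658
  3       107.50        95.4294       286.2882       1,145.1528
  4     1,107.50       944.8773     3,779.5090      18,897.5452
  Σ                  1,242.9167     4,367.7016      20,845.0952
P = 1,242.9167.
Convexity = Σ t(t+1)·PV / [P·(1+y)²] = 20,845.0952 / (1,242.9167 × 1.082640) = 15.49094.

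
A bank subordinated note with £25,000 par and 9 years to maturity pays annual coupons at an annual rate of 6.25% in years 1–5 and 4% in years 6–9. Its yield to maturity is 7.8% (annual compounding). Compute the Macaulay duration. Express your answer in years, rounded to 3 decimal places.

7.016 years

Periodic yield y = 0.078. Discount each cash flow and weight by its year:
  t   CF        PV=CF/(1+0.078)^t    t·PV
  1     1,562.50     1,449.4434     1,449.4434
  2     1,562.50     1,344.5672     2,689.1343
  3     1,562.50     1,247.2794     3,741.8381
  4     1,562.50     1,157.0310     4,628.1239
  5     1,562.50     1,073.3126     5,366.5629
  6     1,000.00       637.2171     3,823.3027
  7     1,000.00       591.1105     4,137.7735
  8     1,000.00       548.3400     4,386.7199
  9    26,000.00    13,225.2686   119,027.4172
  Σ                 21,273.5697   149,250.3159
Price P = Σ PV = 21,273.5697.
Macaulay duration = Σ(t·PV) / P = 149,250.3159 / 21,273.5697 = 7.01576 years.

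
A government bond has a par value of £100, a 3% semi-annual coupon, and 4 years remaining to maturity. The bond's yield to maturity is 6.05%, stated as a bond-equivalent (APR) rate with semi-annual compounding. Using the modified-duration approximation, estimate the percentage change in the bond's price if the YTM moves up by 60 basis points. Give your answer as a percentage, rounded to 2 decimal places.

-2.20%

Periodic yield y = 0.03025. Modified duration first:
  t   CF        PV=CF/(1+0.03025)^t    t·PV
  1         1.50         1.4560         1.4560
  2         1.50         1.4132         2.8264
  3         1.50         1.3717         4.1151
  4         1.50         1.3314         5.3257
  5         1.50         1.2923         6.4617
  6         1.50         1.2544         7.5264
  7         1.50         1.2176         8.5230
  8       101.50        79.9696       639.7570
  Σ                     89.3062       675.9913
P = 89.3062; D_Mac = 7.56936 half-year periods = 3.78468 yrs; D_mod = 3.78468/(1+0.03025) = 3.67356 yrs.
ΔP/P ≈ -D_mod · Δy = -3.67356 × (+0.006) = -0.022041 = -2.2041%.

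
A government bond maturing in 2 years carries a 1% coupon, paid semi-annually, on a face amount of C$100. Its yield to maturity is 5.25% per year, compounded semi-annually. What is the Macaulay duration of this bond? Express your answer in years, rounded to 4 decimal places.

Periodic yield y = 0.02625. Discount each cash flow and weight by its period:
  t   CF        PV=CF/(1+0.02625)^t    t·PV
  1         0.50         0.4872         0.4872
  2         0.50         0.4747         0.9495
  3         0.50         0.4626         1.3878
  4       100.50        90.6053       362.4210
  Σ                     92.0298       365.2455
Price P = Σ PV = 92.0298.
Macaulay duration = Σ(t·PV) / P = 365.2455 / 92.0298 = 3.96877 half-year periods.
In years: 3.96877 / 2 = 1.98439 years.

1.9844 years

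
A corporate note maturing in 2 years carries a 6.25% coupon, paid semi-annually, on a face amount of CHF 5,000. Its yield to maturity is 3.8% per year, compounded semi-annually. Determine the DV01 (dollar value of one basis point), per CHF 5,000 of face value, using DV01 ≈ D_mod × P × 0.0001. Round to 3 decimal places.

CHF 0.983

Periodic yield y = 0.019.
  t   CF        PV=CF/(1+0.019)^t    t·PV
  1       156.25       153.3366       153.3366
  2       156.25       150.4775       300.9551
  3       156.25       147.6718       443.0153
  4     5,156.25     4,782.3046    19,129.2182
  Σ                  5,233.7905    20,026.5252
P = 5,233.7905; D_Mac = 3.82639 half-year periods = 1.91320 yrs; D_mod = 1.87752 yrs.
DV01 ≈ 1.87752 × 5,233.7905 × 0.0001 = 0.982656.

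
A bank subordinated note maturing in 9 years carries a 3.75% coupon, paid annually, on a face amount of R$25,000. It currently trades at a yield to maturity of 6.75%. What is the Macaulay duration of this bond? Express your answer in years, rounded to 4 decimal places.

Periodic yield y = 0.0675. Discount each cash flow and weight by its year:
  t   CF        PV=CF/(1+0.0675)^t    t·PV
  1       937.50       878.2201       878.2201
  2       937.50       822.6887     1,645.3773
  3       937.50       770.6685     2,312.0056
  4       937.50       721.9377     2,887.7509
  5       937.50       676.2883     3,381.4414
  6       937.50       633.5253     3,801.1519
  7       937.50       593.4663     4,154.2644
  8       937.50       555.9404     4,447.5229
  9    25,937.50    14,408.4466   129,676.0193
  Σ                 20,061.1819   153,183.7538
Price P = Σ PV = 20,061.1819.
Macaulay duration = Σ(t·PV) / P = 153,183.7538 / 20,061.1819 = 7.63583 years.

7.6358 years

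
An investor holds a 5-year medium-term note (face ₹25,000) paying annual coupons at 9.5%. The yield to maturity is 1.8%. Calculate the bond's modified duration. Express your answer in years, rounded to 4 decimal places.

4.2518 years

Periodic yield y = 0.018. First find Macaulay duration:
  t   CF        PV=CF/(1+0.018)^t    t·PV
  1     2,375.00     2,333.0059     2,333.0059
  2     2,375.00     2,291.7543     4,583.5086
  3     2,375.00     2,251.2321     6,753.6964
  4     2,375.00     2,211.4265     8,845.7058
  5    27,375.00    25,038.8995   125,194.4977
  Σ                 34,126.3184   147,710.4145
P = 34,126.3184; Macaulay duration = 147,710.4145 / 34,126.3184 = 4.32834 years.
Modified duration = D_Mac / (1 + y) = 4.32834 / 1.018 = 4.25181 years.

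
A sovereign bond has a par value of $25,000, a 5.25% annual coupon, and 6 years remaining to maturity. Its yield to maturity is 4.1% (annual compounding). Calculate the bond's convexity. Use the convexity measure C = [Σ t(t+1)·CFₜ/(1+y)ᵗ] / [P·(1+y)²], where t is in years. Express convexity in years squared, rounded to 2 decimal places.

32.96

With y = 0.041:
  t   CF        PV=CF/(1+0.041)^t    t·PV        t(t+1)·PV
  1     1,312.50     1,260.8069     1,260.8069       2,521.6138
  2     1,312.50     1,211.1498     2,422.2996       7,266.8987
  3     1,312.50     1,163.4484     3,490.3452      13,961.3807
  4     1,312.50     1,117.6257     4,470.5029      22,352.5147
  5     1,312.50     1,073.6078     5,368.0391      32,208.2345
  6    26,312.50    20,675.5817   124,053.4899     868,374.4294
  Σ                 26,502.2203   141,065.4836     946,685.0718
P = 26,502.2203.
Convexity = Σ t(t+1)·PV / [P·(1+y)²] = 946,685.0718 / (26,502.2203 × 1.083681) = 32.96263.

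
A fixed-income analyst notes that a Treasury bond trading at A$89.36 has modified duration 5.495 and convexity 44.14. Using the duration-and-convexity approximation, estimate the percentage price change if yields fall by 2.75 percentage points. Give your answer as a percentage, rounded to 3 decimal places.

Duration effect: -D_mod·Δy = -5.495 × (-0.0275) = +0.1511125
Convexity effect: ½·C·(Δy)² = 0.5 × 44.14 × (-0.0275)² = +0.0166904375
ΔP/P ≈ +0.1511125 + 0.0166904375 = +0.1678029375
= +16.78029375%.

+16.780%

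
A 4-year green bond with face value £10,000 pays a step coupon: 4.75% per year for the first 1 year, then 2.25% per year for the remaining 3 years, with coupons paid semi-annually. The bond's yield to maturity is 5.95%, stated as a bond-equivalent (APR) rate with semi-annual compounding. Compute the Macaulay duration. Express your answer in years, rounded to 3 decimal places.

3.751 years

Periodic yield y = 0.02975. Discount each cash flow and weight by its period:
  t   CF        PV=CF/(1+0.02975)^t    t·PV
  1       237.50       230.6385       230.6385
  2       237.50       223.9752       447.9505
  3       112.50       103.0284       309.0853
  4       112.50       100.0519       400.2076
  5       112.50        97.1613       485.8067
  6       112.50        94.3543       566.1258
  7       112.50        91.6284       641.3985
  8    10,112.50     7,998.4186    63,987.3488
  Σ                  8,939.2567    67,068.5618
Price P = Σ PV = 8,939.2567.
Macaulay duration = Σ(t·PV) / P = 67,068.5618 / 8,939.2567 = 7.50270 half-year periods.
In years: 7.50270 / 2 = 3.75135 years.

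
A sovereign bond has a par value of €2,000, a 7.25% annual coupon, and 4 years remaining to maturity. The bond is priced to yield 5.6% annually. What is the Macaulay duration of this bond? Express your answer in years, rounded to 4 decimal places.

Periodic yield y = 0.056. Discount each cash flow and weight by its year:
  t   CF        PV=CF/(1+0.056)^t    t·PV
  1       145.00       137.3106       137.3106
  2       145.00       130.0290       260.0580
  3       145.00       123.1335       369.4005
  4     2,145.00     1,724.9306     6,899.7224
  Σ                  2,115.4037     7,666.4914
Price P = Σ PV = 2,115.4037.
Macaulay duration = Σ(t·PV) / P = 7,666.4914 / 2,115.4037 = 3.62413 years.

3.6241 years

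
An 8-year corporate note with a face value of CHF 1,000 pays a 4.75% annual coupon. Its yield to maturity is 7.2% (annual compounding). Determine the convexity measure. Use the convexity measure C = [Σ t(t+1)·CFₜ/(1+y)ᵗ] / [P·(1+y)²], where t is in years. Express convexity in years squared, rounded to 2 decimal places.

49.59

With y = 0.072:
  t   CF        PV=CF/(1+0.072)^t    t·PV        t(t+1)·PV
  1        47.50        44.3097        44.3097          88.6194
  2        47.50        41.3337        82.6674         248.0021
  3        47.50        38.5575       115.6726         462.6904
  4        47.50        35.9678       143.8714         719.3570
  5        47.50        33.5521       167.7605       1,006.5629
  6        47.50        31.2986       187.7916       1,314.5412
  7        47.50        29.1965       204.3752       1,635.0014
  8     1,047.50       600.6144     4,804.9153      43,244.2376
  Σ                    854.8303     5,751.3636      48,719.0120
P = 854.8303.
Convexity = Σ t(t+1)·PV / [P·(1+y)²] = 48,719.0120 / (854.8303 × 1.149184) = 49.59398.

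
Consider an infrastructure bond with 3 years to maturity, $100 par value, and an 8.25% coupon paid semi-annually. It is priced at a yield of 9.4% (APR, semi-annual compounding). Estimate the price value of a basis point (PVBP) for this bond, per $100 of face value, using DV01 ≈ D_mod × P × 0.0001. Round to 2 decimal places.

Periodic yield y = 0.047.
  t   CF        PV=CF/(1+0.047)^t    t·PV
  1        4.125         3.9398         3.9398
  2        4.125         3.7630         7.5259
  3        4.125         3.5940        10.7821
  4        4.125         3.4327        13.7308
  5        4.125         3.2786        16.3931
  6      104.125        79.0451       474.2706
  Σ                     97.0533       526.6424
P = 97.0533; D_Mac = 5.42632 half-year periods = 2.71316 yrs; D_mod = 2.59137 yrs.
DV01 ≈ 2.59137 × 97.0533 × 0.0001 = 0.025150.

$0.03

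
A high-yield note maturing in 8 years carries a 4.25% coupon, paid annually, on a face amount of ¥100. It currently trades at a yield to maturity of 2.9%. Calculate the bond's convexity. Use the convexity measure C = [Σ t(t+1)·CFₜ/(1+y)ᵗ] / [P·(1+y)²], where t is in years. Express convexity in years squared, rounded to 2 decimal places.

56.76

With y = 0.029:
  t   CF        PV=CF/(1+0.029)^t    t·PV        t(t+1)·PV
  1         4.25         4.1302         4.1302           8.2604
  2         4.25         4.0138         8.0276          24.0829
  3         4.25         3.9007        11.7021          46.8084
  4         4.25         3.7908        15.1631          75.8154
  5         4.25         3.6839        18.4197         110.5181
  6         4.25         3.5801        21.4807         150.3647
  7         4.25         3.4792        24.3545         194.8361
  8       104.25        82.9379       663.5032       5,971.5292
  Σ                    109.5167       766.7812       6,582.2153
P = 109.5167.
Convexity = Σ t(t+1)·PV / [P·(1+y)²] = 6,582.2153 / (109.5167 × 1.058841) = 56.76244.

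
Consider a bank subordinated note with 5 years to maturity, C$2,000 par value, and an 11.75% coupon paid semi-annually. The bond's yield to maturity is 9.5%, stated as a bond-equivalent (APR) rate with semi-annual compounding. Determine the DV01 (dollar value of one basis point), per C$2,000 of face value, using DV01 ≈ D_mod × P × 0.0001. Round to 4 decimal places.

C$0.8246

Periodic yield y = 0.0475.
  t   CF        PV=CF/(1+0.0475)^t    t·PV
  1       117.50       112.1718       112.1718
  2       117.50       107.0853       214.1706
  3       117.50       102.2294       306.6882
  4       117.50        97.5937       390.3748
  5       117.50        93.1682       465.8410
  6       117.50        88.9434       533.6603
  7       117.50        84.9102       594.3711
  8       117.50        81.0598       648.4785
  9       117.50        77.3841       696.4567
  10    2,117.50     1,331.3220    13,313.2198
  Σ                  2,175.8678    17,275.4328
P = 2,175.8678; D_Mac = 7.93956 half-year periods = 3.96978 yrs; D_mod = 3.78977 yrs.
DV01 ≈ 3.78977 × 2,175.8678 × 0.0001 = 0.824603.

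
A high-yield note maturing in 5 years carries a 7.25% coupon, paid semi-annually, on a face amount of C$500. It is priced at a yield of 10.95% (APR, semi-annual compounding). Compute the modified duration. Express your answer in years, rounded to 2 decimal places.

4.00 years

Periodic yield y = 0.05475. First find Macaulay duration:
  t   CF        PV=CF/(1+0.05475)^t    t·PV
  1       18.125        17.1842        17.1842
  2       18.125        16.2922        32.5843
  3       18.125        15.4465        46.3394
  4       18.125        14.6447        58.5787
  5       18.125        13.8845        69.4225
  6       18.125        13.1638        78.9827
  7       18.125        12.4805        87.3634
  8       18.125        11.8326        94.6611
  9       18.125        11.2184       100.9659
  10     518.125       304.0459     3,040.4594
  Σ                    430.1933     3,626.5417
P = 430.1933; Macaulay duration = 3,626.5417 / 430.1933 = 8.43003 half-year periods = 4.21501 years.
Modified duration = D_Mac / (1 + y) = 4.21501 / 1.05475 = 3.99622 years.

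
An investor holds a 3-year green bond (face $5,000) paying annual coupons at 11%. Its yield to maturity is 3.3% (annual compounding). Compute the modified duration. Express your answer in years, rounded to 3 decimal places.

2.653 years

Periodic yield y = 0.033. First find Macaulay duration:
  t   CF        PV=CF/(1+0.033)^t    t·PV
  1       550.00       532.4298       532.4298
  2       550.00       515.4209     1,030.8419
  3     5,550.00     5,034.9136    15,104.7407
  Σ                  6,082.7643    16,668.0123
P = 6,082.7643; Macaulay duration = 16,668.0123 / 6,082.7643 = 2.74020 years.
Modified duration = D_Mac / (1 + y) = 2.74020 / 1.033 = 2.65267 years.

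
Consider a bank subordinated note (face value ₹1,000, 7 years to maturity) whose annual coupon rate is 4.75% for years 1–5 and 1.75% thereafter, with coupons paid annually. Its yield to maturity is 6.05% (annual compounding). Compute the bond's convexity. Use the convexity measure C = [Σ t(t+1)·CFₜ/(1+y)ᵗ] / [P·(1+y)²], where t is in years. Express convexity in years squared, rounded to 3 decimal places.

With y = 0.0605:
  t   CF        PV=CF/(1+0.0605)^t    t·PV        t(t+1)·PV
  1        47.50        44.7902        44.7902          89.5804
  2        47.50        42.2350        84.4700         253.4099
  3        47.50        39.8255       119.4766         477.9064
  4        47.50        37.5535       150.2142         751.0709
  5        47.50        35.4112       177.0558       1,062.3350
  6        17.50        12.3020        73.8117         516.6820
  7     1,017.50       674.4655     4,721.2582      37,770.0652
  Σ                    886.5828     5,371.0766      40,921.0497
P = 886.5828.
Convexity = Σ t(t+1)·PV / [P·(1+y)²] = 40,921.0497 / (886.5828 × 1.124660) = 41.03988.

41.040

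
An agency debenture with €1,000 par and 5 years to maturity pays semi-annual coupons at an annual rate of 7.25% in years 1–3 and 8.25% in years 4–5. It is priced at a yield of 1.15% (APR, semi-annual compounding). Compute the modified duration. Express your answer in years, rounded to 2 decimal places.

Periodic yield y = 0.00575. First find Macaulay duration:
  t   CF        PV=CF/(1+0.00575)^t    t·PV
  1        36.25        36.0428        36.0428
  2        36.25        35.8367        71.6734
  3        36.25        35.6318       106.8954
  4        36.25        35.4281       141.7124
  5        36.25        35.2256       176.1278
  6        36.25        35.0242       210.1450
  7        41.25        39.6272       277.3906
  8        41.25        39.4007       315.2054
  9        41.25        39.1754       352.5787
  10    1,041.25       983.2288     9,832.2882
  Σ                  1,314.6212    11,520.0596
P = 1,314.6212; Macaulay duration = 11,520.0596 / 1,314.6212 = 8.76303 half-year periods = 4.38151 years.
Modified duration = D_Mac / (1 + y) = 4.38151 / 1.00575 = 4.35646 years.

4.36 years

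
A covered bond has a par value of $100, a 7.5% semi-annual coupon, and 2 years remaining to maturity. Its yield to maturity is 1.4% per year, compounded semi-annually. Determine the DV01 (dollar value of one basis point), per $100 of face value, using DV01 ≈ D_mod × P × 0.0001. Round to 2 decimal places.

$0.02

Periodic yield y = 0.007.
  t   CF        PV=CF/(1+0.007)^t    t·PV
  1         3.75         3.7239         3.7239
  2         3.75         3.6980         7.3961
  3         3.75         3.6723        11.0170
  4       103.75       100.8951       403.5805
  Σ                    111.9895       425.7176
P = 111.9895; D_Mac = 3.80141 half-year periods = 1.90070 yrs; D_mod = 1.88749 yrs.
DV01 ≈ 1.88749 × 111.9895 × 0.0001 = 0.021138.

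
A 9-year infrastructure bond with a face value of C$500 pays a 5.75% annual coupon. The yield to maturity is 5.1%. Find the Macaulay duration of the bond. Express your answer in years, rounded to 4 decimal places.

7.3155 years

Periodic yield y = 0.051. Discount each cash flow and weight by its year:
  t   CF        PV=CF/(1+0.051)^t    t·PV
  1        28.75        27.3549        27.3549
  2        28.75        26.0275        52.0550
  3        28.75        24.7645        74.2935
  4        28.75        23.5628        94.2512
  5        28.75        22.4194       112.0971
  6        28.75        21.3315       127.9890
  7        28.75        20.2964       142.0747
  8        28.75        19.3115       154.4920
  9       528.75       337.9294     3,041.3643
  Σ                    522.9979     3,825.9719
Price P = Σ PV = 522.9979.
Macaulay duration = Σ(t·PV) / P = 3,825.9719 / 522.9979 = 7.31546 years.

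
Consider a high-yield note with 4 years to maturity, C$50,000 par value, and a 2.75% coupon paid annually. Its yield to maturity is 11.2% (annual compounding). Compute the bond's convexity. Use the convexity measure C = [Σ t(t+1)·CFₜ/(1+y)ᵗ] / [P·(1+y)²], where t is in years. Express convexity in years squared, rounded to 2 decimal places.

With y = 0.112:
  t   CF        PV=CF/(1+0.112)^t    t·PV        t(t+1)·PV
  1     1,375.00     1,236.5108     1,236.5108       2,473.0216
  2     1,375.00     1,111.9701     2,223.9403       6,671.8208
  3     1,375.00       999.9731     2,999.9194      11,999.6777
  4    51,375.00    33,599.4900   134,397.9602     671,989.8008
  Σ                 36,947.9441   140,858.3307     693,134.3209
P = 36,947.9441.
Convexity = Σ t(t+1)·PV / [P·(1+y)²] = 693,134.3209 / (36,947.9441 × 1.236544) = 15.17112.

15.17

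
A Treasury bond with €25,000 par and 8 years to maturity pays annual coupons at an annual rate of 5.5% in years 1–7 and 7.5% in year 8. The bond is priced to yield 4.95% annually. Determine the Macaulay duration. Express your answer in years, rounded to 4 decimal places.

6.7259 years

Periodic yield y = 0.0495. Discount each cash flow and weight by its year:
  t   CF        PV=CF/(1+0.0495)^t    t·PV
  1     1,375.00     1,310.1477     1,310.1477
  2     1,375.00     1,248.3542     2,496.7083
  3     1,375.00     1,189.4751     3,568.4254
  4     1,375.00     1,133.3732     4,533.4927
  5     1,375.00     1,079.9173     5,399.5863
  6     1,375.00     1,028.9826     6,173.8957
  7     1,375.00       980.4503     6,863.1523
  8    26,875.00    18,259.5020   146,076.0163
  Σ                 26,230.2024   176,421.4248
Price P = Σ PV = 26,230.2024.
Macaulay duration = Σ(t·PV) / P = 176,421.4248 / 26,230.2024 = 6.72589 years.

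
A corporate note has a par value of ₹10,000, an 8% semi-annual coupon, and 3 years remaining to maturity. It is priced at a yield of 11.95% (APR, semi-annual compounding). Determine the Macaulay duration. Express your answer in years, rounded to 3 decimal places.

2.709 years

Periodic yield y = 0.05975. Discount each cash flow and weight by its period:
  t   CF        PV=CF/(1+0.05975)^t    t·PV
  1       400.00       377.4475       377.4475
  2       400.00       356.1666       712.3331
  3       400.00       336.0855     1,008.2564
  4       400.00       317.1365     1,268.5462
  5       400.00       299.2560     1,496.2800
  6    10,400.00     7,341.9731    44,051.8385
  Σ                  9,028.0651    48,914.7017
Price P = Σ PV = 9,028.0651.
Macaulay duration = Σ(t·PV) / P = 48,914.7017 / 9,028.0651 = 5.41807 half-year periods.
In years: 5.41807 / 2 = 2.70904 years.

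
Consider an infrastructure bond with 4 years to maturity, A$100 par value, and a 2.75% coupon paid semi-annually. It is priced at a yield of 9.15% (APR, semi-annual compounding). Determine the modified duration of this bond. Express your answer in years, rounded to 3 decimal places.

3.621 years

Periodic yield y = 0.04575. First find Macaulay duration:
  t   CF        PV=CF/(1+0.04575)^t    t·PV
  1        1.375         1.3148         1.3148
  2        1.375         1.2573         2.5146
  3        1.375         1.2023         3.6070
  4        1.375         1.1497         4.5989
  5        1.375         1.0994         5.4971
  6        1.375         1.0513         6.3079
  7        1.375         1.0053         7.0373
  8      101.375        70.8774       567.0193
  Σ                     78.9577       597.8970
P = 78.9577; Macaulay duration = 597.8970 / 78.9577 = 7.57237 half-year periods = 3.78619 years.
Modified duration = D_Mac / (1 + y) = 3.78619 / 1.04575 = 3.62055 years.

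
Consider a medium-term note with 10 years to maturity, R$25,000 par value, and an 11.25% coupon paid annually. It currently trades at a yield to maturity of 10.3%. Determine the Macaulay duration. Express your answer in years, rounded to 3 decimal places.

6.583 years

Periodic yield y = 0.103. Discount each cash flow and weight by its year:
  t   CF        PV=CF/(1+0.103)^t    t·PV
  1     2,812.50     2,549.8640     2,549.8640
  2     2,812.50     2,311.7534     4,623.5068
  3     2,812.50     2,095.8780     6,287.6339
  4     2,812.50     1,900.1614     7,600.6454
  5     2,812.50     1,722.7211     8,613.6054
  6     2,812.50     1,561.8505     9,371.1029
  7     2,812.50     1,416.0023     9,912.0158
  8     2,812.50     1,283.7736    10,270.1886
  9     2,812.50     1,163.8926    10,475.0337
  10   27,812.50    10,434.8186   104,348.1861
  Σ                 26,440.7154   174,051.7826
Price P = Σ PV = 26,440.7154.
Macaulay duration = Σ(t·PV) / P = 174,051.7826 / 26,440.7154 = 6.58272 years.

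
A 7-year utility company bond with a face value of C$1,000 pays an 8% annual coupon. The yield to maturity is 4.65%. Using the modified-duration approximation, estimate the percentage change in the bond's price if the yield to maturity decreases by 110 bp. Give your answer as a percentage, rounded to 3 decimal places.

Periodic yield y = 0.0465. Modified duration first:
  t   CF        PV=CF/(1+0.0465)^t    t·PV
  1        80.00        76.4453        76.4453
  2        80.00        73.0485       146.0971
  3        80.00        69.8027       209.4081
  4        80.00        66.7011       266.8044
  5        80.00        63.7373       318.6866
  6        80.00        60.9052       365.4314
  7     1,080.00       785.6862     5,499.8034
  Σ                  1,196.3264     6,882.6764
P = 1,196.3264; D_Mac = 5.75318 yrs; D_mod = 5.75318/(1+0.0465) = 5.49754 yrs.
ΔP/P ≈ -D_mod · Δy = -5.49754 × (-0.011) = +0.060473 = +6.0473%.

+6.047%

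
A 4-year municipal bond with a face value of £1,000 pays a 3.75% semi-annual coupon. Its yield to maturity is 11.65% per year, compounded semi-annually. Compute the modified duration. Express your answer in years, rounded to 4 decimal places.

3.5006 years

Periodic yield y = 0.05825. First find Macaulay duration:
  t   CF        PV=CF/(1+0.05825)^t    t·PV
  1        18.75        17.7179        17.7179
  2        18.75        16.7427        33.4853
  3        18.75        15.8211        47.4633
  4        18.75        14.9502        59.8010
  5        18.75        14.1273        70.6366
  6        18.75        13.3497        80.0982
  7        18.75        12.6149        88.3042
  8     1,018.75       647.6814     5,181.4510
  Σ                    753.0052     5,578.9575
P = 753.0052; Macaulay duration = 5,578.9575 / 753.0052 = 7.40892 half-year periods = 3.70446 years.
Modified duration = D_Mac / (1 + y) = 3.70446 / 1.05825 = 3.50055 years.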